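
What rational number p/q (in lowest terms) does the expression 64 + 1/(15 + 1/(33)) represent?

31777/496

Use the convergent recurrence hₖ = aₖ·hₖ₋₁ + hₖ₋₂ (and likewise for the denominators kₖ):
a_0 = 64: 64/1
a_1 = 15: 961/15
a_2 = 33: 31777/496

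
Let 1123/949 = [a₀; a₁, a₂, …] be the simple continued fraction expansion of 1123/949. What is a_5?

⌊1123/949⌋ = 1, remainder 174
⌊949/174⌋ = 5, remainder 79
⌊174/79⌋ = 2, remainder 16
⌊79/16⌋ = 4, remainder 15
⌊16/15⌋ = 1, remainder 1
⌊15/1⌋ = 15, remainder 0

15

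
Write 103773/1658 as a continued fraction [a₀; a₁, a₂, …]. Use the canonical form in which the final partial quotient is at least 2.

Repeatedly divide and take the remainder:
103773 = 62·1658 + 977, so a_0 = 62
1658 = 1·977 + 681, so a_1 = 1
977 = 1·681 + 296, so a_2 = 1
681 = 2·296 + 89, so a_3 = 2
296 = 3·89 + 29, so a_4 = 3
89 = 3·29 + 2, so a_5 = 3
29 = 14·2 + 1, so a_6 = 14
2 = 2·1 + 0, so a_7 = 2

[62; 1, 1, 2, 3, 3, 14, 2]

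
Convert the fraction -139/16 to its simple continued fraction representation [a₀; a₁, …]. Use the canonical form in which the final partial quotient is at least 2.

[-9; 3, 5]

Repeatedly divide and take the remainder:
⌊-139/16⌋ = -9, remainder 5
⌊16/5⌋ = 3, remainder 1
⌊5/1⌋ = 5, remainder 0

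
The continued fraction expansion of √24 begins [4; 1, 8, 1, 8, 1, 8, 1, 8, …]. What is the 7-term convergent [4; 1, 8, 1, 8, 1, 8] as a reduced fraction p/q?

Start with 8.
1 + 1/(8/1) = 1 + 1/8 = 9/8
8 + 1/(9/8) = 8 + 8/9 = 80/9
1 + 1/(80/9) = 1 + 9/80 = 89/80
8 + 1/(89/80) = 8 + 80/89 = 792/89
1 + 1/(792/89) = 1 + 89/792 = 881/792
4 + 1/(881/792) = 4 + 792/881 = 4316/881

4316/881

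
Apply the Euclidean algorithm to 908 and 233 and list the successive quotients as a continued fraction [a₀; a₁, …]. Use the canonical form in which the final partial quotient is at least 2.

908 ÷ 233 → quotient 3, remainder 209
233 ÷ 209 → quotient 1, remainder 24
209 ÷ 24 → quotient 8, remainder 17
24 ÷ 17 → quotient 1, remainder 7
17 ÷ 7 → quotient 2, remainder 3
7 ÷ 3 → quotient 2, remainder 1
3 ÷ 1 → quotient 3, remainder 0

[3; 1, 8, 1, 2, 2, 3]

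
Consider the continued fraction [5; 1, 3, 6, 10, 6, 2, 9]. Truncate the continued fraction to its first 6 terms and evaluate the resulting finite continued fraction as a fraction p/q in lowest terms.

8922/1549

Start with 6.
10 + 1/(6/1) = 10 + 1/6 = 61/6
6 + 1/(61/6) = 6 + 6/61 = 372/61
3 + 1/(372/61) = 3 + 61/372 = 1177/372
1 + 1/(1177/372) = 1 + 372/1177 = 1549/1177
5 + 1/(1549/1177) = 5 + 1177/1549 = 8922/1549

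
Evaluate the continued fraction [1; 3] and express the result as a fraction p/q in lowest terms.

4/3

Start with 3.
1 + 1/(3/1) = 1 + 1/3 = 4/3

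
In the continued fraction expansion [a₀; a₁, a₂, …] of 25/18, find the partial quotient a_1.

2

⌊25/18⌋ = 1, remainder 7
⌊18/7⌋ = 2, remainder 4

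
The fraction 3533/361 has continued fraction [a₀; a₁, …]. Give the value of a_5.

3533 ÷ 361 → quotient 9, remainder 284
361 ÷ 284 → quotient 1, remainder 77
284 ÷ 77 → quotient 3, remainder 53
77 ÷ 53 → quotient 1, remainder 24
53 ÷ 24 → quotient 2, remainder 5
24 ÷ 5 → quotient 4, remainder 4

4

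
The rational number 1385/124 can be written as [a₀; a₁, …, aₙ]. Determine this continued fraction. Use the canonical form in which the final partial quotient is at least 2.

1385 = 11·124 + 21, so a_0 = 11
124 = 5·21 + 19, so a_1 = 5
21 = 1·19 + 2, so a_2 = 1
19 = 9·2 + 1, so a_3 = 9
2 = 2·1 + 0, so a_4 = 2

[11; 5, 1, 9, 2]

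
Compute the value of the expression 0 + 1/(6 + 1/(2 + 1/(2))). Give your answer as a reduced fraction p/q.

Start with 2.
2 + 1/(2/1) = 2 + 1/2 = 5/2
6 + 1/(5/2) = 6 + 2/5 = 32/5
0 + 1/(32/5) = 0 + 5/32 = 5/32

5/32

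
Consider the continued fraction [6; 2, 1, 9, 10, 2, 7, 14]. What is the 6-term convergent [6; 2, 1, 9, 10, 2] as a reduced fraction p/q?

Start with 2.
10 + 1/(2/1) = 10 + 1/2 = 21/2
9 + 1/(21/2) = 9 + 2/21 = 191/21
1 + 1/(191/21) = 1 + 21/191 = 212/191
2 + 1/(212/191) = 2 + 191/212 = 615/212
6 + 1/(615/212) = 6 + 212/615 = 3902/615

3902/615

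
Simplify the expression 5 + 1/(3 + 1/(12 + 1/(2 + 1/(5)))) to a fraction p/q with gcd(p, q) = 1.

2247/422

Start with 5.
2 + 1/(5/1) = 2 + 1/5 = 11/5
12 + 1/(11/5) = 12 + 5/11 = 137/11
3 + 1/(137/11) = 3 + 11/137 = 422/137
5 + 1/(422/137) = 5 + 137/422 = 2247/422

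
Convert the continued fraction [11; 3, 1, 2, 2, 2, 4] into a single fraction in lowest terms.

3133/278

Compute successive convergents:
a_0 = 11: 11/1
a_1 = 3: 34/3
a_2 = 1: 45/4
a_3 = 2: 124/11
a_4 = 2: 293/26
a_5 = 2: 710/63
a_6 = 4: 3133/278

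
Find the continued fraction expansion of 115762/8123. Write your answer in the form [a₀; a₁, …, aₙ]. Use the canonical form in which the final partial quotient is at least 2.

[14; 3, 1, 54, 7, 2, 2]

Apply division with remainder until the remainder is 0:
115762 = 14·8123 + 2040, so a_0 = 14
8123 = 3·2040 + 2003, so a_1 = 3
2040 = 1·2003 + 37, so a_2 = 1
2003 = 54·37 + 5, so a_3 = 54
37 = 7·5 + 2, so a_4 = 7
5 = 2·2 + 1, so a_5 = 2
2 = 2·1 + 0, so a_6 = 2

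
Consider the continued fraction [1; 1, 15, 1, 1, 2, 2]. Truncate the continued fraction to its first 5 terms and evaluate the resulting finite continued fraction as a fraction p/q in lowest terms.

64/33

Start with 1.
1 + 1/(1/1) = 1 + 1/1 = 2/1
15 + 1/(2/1) = 15 + 1/2 = 31/2
1 + 1/(31/2) = 1 + 2/31 = 33/31
1 + 1/(33/31) = 1 + 31/33 = 64/33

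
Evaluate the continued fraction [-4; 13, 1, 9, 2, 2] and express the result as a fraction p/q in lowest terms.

-2840/723

Start with 2.
2 + 1/(2/1) = 2 + 1/2 = 5/2
9 + 1/(5/2) = 9 + 2/5 = 47/5
1 + 1/(47/5) = 1 + 5/47 = 52/47
13 + 1/(52/47) = 13 + 47/52 = 723/52
-4 + 1/(723/52) = -4 + 52/723 = -2840/723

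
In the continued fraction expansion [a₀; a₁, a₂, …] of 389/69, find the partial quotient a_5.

⌊389/69⌋ = 5, remainder 44
⌊69/44⌋ = 1, remainder 25
⌊44/25⌋ = 1, remainder 19
⌊25/19⌋ = 1, remainder 6
⌊19/6⌋ = 3, remainder 1
⌊6/1⌋ = 6, remainder 0

6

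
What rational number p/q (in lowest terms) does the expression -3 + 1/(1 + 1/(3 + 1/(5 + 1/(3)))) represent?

-150/67

Starting at the tail and folding back:
Start with 3.
5 + 1/(3/1) = 5 + 1/3 = 16/3
3 + 1/(16/3) = 3 + 3/16 = 51/16
1 + 1/(51/16) = 1 + 16/51 = 67/51
-3 + 1/(67/51) = -3 + 51/67 = -150/67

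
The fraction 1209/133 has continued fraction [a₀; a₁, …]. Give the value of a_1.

Repeatedly divide and take the remainder:
1209 ÷ 133 → quotient 9, remainder 12
133 ÷ 12 → quotient 11, remainder 1

11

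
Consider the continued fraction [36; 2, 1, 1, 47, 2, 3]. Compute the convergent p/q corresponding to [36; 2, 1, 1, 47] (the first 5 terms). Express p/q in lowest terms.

a_0 = 36: 36/1
a_1 = 2: 73/2
a_2 = 1: 109/3
a_3 = 1: 182/5
a_4 = 47: 8663/238

8663/238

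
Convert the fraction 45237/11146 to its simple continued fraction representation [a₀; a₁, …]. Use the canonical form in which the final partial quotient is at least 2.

⌊45237/11146⌋ = 4, remainder 653
⌊11146/653⌋ = 17, remainder 45
⌊653/45⌋ = 14, remainder 23
⌊45/23⌋ = 1, remainder 22
⌊23/22⌋ = 1, remainder 1
⌊22/1⌋ = 22, remainder 0

[4; 17, 14, 1, 1, 22]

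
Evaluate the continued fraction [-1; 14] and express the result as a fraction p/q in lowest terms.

-13/14

a_0 = -1: -1/1
a_1 = 14: -13/14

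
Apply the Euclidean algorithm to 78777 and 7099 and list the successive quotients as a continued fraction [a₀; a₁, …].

78777 ÷ 7099 → quotient 11, remainder 688
7099 ÷ 688 → quotient 10, remainder 219
688 ÷ 219 → quotient 3, remainder 31
219 ÷ 31 → quotient 7, remainder 2
31 ÷ 2 → quotient 15, remainder 1
2 ÷ 1 → quotient 2, remainder 0

[11; 10, 3, 7, 15, 2]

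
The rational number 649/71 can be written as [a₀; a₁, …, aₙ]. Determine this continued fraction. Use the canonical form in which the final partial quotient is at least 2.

Run the Euclidean algorithm, recording each quotient:
649 ÷ 71 → quotient 9, remainder 10
71 ÷ 10 → quotient 7, remainder 1
10 ÷ 1 → quotient 10, remainder 0

[9; 7, 10]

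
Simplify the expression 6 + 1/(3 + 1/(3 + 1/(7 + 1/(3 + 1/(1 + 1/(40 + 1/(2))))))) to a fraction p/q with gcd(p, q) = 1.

157029/24920

a_0 = 6: 6/1
a_1 = 3: 19/3
a_2 = 3: 63/10
a_3 = 7: 460/73
a_4 = 3: 1443/229
a_5 = 1: 1903/302
a_6 = 40: 77563/12309
a_7 = 2: 157029/24920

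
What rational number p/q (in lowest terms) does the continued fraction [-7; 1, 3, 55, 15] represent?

a_0 = -7: -7/1
a_1 = 1: -6/1
a_2 = 3: -25/4
a_3 = 55: -1381/221
a_4 = 15: -20740/3319

-20740/3319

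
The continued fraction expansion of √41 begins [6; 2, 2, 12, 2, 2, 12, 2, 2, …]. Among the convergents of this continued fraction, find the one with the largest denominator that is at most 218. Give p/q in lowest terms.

List convergents until the denominator exceeds the bound:
a_0 = 6: 6/1  (≤ bound)
a_1 = 2: 13/2  (≤ bound)
a_2 = 2: 32/5  (≤ bound)
a_3 = 12: 397/62  (≤ bound)
a_4 = 2: 826/129  (≤ bound)
a_5 = 2: 2049/320  (> 218, stop)

826/129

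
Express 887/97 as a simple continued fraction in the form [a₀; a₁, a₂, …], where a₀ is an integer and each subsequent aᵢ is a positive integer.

[9; 6, 1, 13]

Repeatedly divide and take the remainder:
887 = 9·97 + 14, so a_0 = 9
97 = 6·14 + 13, so a_1 = 6
14 = 1·13 + 1, so a_2 = 1
13 = 13·1 + 0, so a_3 = 13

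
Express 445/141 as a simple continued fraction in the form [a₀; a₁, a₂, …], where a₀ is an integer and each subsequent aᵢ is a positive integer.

[3; 6, 2, 2, 4]

Apply division with remainder until the remainder is 0:
445 ÷ 141 → quotient 3, remainder 22
141 ÷ 22 → quotient 6, remainder 9
22 ÷ 9 → quotient 2, remainder 4
9 ÷ 4 → quotient 2, remainder 1
4 ÷ 1 → quotient 4, remainder 0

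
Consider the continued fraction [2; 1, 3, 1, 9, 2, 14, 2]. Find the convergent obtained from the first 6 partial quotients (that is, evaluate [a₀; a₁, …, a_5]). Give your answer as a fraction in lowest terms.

Compute successive convergents:
a_0 = 2: 2/1
a_1 = 1: 3/1
a_2 = 3: 11/4
a_3 = 1: 14/5
a_4 = 9: 137/49
a_5 = 2: 288/103

288/103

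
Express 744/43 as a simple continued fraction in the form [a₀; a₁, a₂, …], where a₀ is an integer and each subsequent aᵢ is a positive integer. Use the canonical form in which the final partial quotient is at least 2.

[17; 3, 3, 4]

Repeatedly divide and take the remainder:
744 ÷ 43 → quotient 17, remainder 13
43 ÷ 13 → quotient 3, remainder 4
13 ÷ 4 → quotient 3, remainder 1
4 ÷ 1 → quotient 4, remainder 0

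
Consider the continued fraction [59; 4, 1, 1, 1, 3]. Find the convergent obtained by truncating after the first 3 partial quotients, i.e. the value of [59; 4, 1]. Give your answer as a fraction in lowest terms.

296/5

a_0 = 59: 59/1
a_1 = 4: 237/4
a_2 = 1: 296/5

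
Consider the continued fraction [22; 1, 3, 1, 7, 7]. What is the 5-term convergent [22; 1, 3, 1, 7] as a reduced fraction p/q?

Starting at the tail and folding back:
Start with 7.
1 + 1/(7/1) = 1 + 1/7 = 8/7
3 + 1/(8/7) = 3 + 7/8 = 31/8
1 + 1/(31/8) = 1 + 8/31 = 39/31
22 + 1/(39/31) = 22 + 31/39 = 889/39

889/39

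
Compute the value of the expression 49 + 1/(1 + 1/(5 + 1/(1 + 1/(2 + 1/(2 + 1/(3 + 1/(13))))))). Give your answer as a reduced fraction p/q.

106681/2140

Start with 13.
3 + 1/(13/1) = 3 + 1/13 = 40/13
2 + 1/(40/13) = 2 + 13/40 = 93/40
2 + 1/(93/40) = 2 + 40/93 = 226/93
1 + 1/(226/93) = 1 + 93/226 = 319/226
5 + 1/(319/226) = 5 + 226/319 = 1821/319
1 + 1/(1821/319) = 1 + 319/1821 = 2140/1821
49 + 1/(2140/1821) = 49 + 1821/2140 = 106681/2140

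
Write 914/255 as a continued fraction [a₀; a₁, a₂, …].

[3; 1, 1, 2, 2, 6, 1, 2]

914 ÷ 255 → quotient 3, remainder 149
255 ÷ 149 → quotient 1, remainder 106
149 ÷ 106 → quotient 1, remainder 43
106 ÷ 43 → quotient 2, remainder 20
43 ÷ 20 → quotient 2, remainder 3
20 ÷ 3 → quotient 6, remainder 2
3 ÷ 2 → quotient 1, remainder 1
2 ÷ 1 → quotient 2, remainder 0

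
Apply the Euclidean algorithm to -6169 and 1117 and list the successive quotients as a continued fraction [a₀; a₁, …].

Repeatedly divide and take the remainder:
⌊-6169/1117⌋ = -6, remainder 533
⌊1117/533⌋ = 2, remainder 51
⌊533/51⌋ = 10, remainder 23
⌊51/23⌋ = 2, remainder 5
⌊23/5⌋ = 4, remainder 3
⌊5/3⌋ = 1, remainder 2
⌊3/2⌋ = 1, remainder 1
⌊2/1⌋ = 2, remainder 0

[-6; 2, 10, 2, 4, 1, 1, 2]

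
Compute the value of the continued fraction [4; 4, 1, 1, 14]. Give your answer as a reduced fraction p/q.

Start with 14.
1 + 1/(14/1) = 1 + 1/14 = 15/14
1 + 1/(15/14) = 1 + 14/15 = 29/15
4 + 1/(29/15) = 4 + 15/29 = 131/29
4 + 1/(131/29) = 4 + 29/131 = 553/131

553/131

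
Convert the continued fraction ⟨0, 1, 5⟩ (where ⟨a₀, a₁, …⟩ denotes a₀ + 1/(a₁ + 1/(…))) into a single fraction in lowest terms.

5/6

Compute successive convergents:
a_0 = 0: 0/1
a_1 = 1: 1/1
a_2 = 5: 5/6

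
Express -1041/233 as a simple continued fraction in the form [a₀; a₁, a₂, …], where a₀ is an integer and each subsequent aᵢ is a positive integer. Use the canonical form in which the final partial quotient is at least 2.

-1041 ÷ 233 → quotient -5, remainder 124
233 ÷ 124 → quotient 1, remainder 109
124 ÷ 109 → quotient 1, remainder 15
109 ÷ 15 → quotient 7, remainder 4
15 ÷ 4 → quotient 3, remainder 3
4 ÷ 3 → quotient 1, remainder 1
3 ÷ 1 → quotient 3, remainder 0

[-5; 1, 1, 7, 3, 1, 3]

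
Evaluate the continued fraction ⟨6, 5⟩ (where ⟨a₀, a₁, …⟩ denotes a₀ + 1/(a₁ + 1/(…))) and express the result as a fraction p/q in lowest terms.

a_0 = 6: 6/1
a_1 = 5: 31/5

31/5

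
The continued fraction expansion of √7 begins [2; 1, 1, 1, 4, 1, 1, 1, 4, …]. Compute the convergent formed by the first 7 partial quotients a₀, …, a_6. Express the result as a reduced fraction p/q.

Start with 1.
1 + 1/(1/1) = 1 + 1/1 = 2/1
4 + 1/(2/1) = 4 + 1/2 = 9/2
1 + 1/(9/2) = 1 + 2/9 = 11/9
1 + 1/(11/9) = 1 + 9/11 = 20/11
1 + 1/(20/11) = 1 + 11/20 = 31/20
2 + 1/(31/20) = 2 + 20/31 = 82/31

82/31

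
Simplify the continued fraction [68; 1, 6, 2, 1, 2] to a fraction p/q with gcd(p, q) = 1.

4063/59

Start with 2.
1 + 1/(2/1) = 1 + 1/2 = 3/2
2 + 1/(3/2) = 2 + 2/3 = 8/3
6 + 1/(8/3) = 6 + 3/8 = 51/8
1 + 1/(51/8) = 1 + 8/51 = 59/51
68 + 1/(59/51) = 68 + 51/59 = 4063/59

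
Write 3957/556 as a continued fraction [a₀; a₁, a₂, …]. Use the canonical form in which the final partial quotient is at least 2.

3957 ÷ 556 → quotient 7, remainder 65
556 ÷ 65 → quotient 8, remainder 36
65 ÷ 36 → quotient 1, remainder 29
36 ÷ 29 → quotient 1, remainder 7
29 ÷ 7 → quotient 4, remainder 1
7 ÷ 1 → quotient 7, remainder 0

[7; 8, 1, 1, 4, 7]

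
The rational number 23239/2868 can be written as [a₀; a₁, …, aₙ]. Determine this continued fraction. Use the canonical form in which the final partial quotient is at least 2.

23239 ÷ 2868 → quotient 8, remainder 295
2868 ÷ 295 → quotient 9, remainder 213
295 ÷ 213 → quotient 1, remainder 82
213 ÷ 82 → quotient 2, remainder 49
82 ÷ 49 → quotient 1, remainder 33
49 ÷ 33 → quotient 1, remainder 16
33 ÷ 16 → quotient 2, remainder 1
16 ÷ 1 → quotient 16, remainder 0

[8; 9, 1, 2, 1, 1, 2, 16]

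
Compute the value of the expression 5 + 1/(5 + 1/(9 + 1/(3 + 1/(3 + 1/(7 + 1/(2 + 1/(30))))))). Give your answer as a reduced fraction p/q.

Start with 30.
2 + 1/(30/1) = 2 + 1/30 = 61/30
7 + 1/(61/30) = 7 + 30/61 = 457/61
3 + 1/(457/61) = 3 + 61/457 = 1432/457
3 + 1/(1432/457) = 3 + 457/1432 = 4753/1432
9 + 1/(4753/1432) = 9 + 1432/4753 = 44209/4753
5 + 1/(44209/4753) = 5 + 4753/44209 = 225798/44209
5 + 1/(225798/44209) = 5 + 44209/225798 = 1173199/225798

1173199/225798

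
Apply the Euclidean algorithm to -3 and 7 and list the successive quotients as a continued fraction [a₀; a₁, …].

⌊-3/7⌋ = -1, remainder 4
⌊7/4⌋ = 1, remainder 3
⌊4/3⌋ = 1, remainder 1
⌊3/1⌋ = 3, remainder 0

[-1; 1, 1, 3]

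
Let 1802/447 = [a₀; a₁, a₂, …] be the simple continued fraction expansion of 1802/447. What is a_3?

1802 ÷ 447 → quotient 4, remainder 14
447 ÷ 14 → quotient 31, remainder 13
14 ÷ 13 → quotient 1, remainder 1
13 ÷ 1 → quotient 13, remainder 0

13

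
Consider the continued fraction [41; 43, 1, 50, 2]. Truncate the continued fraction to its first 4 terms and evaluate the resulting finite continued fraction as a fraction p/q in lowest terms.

92014/2243

Start with 50.
1 + 1/(50/1) = 1 + 1/50 = 51/50
43 + 1/(51/50) = 43 + 50/51 = 2243/51
41 + 1/(2243/51) = 41 + 51/2243 = 92014/2243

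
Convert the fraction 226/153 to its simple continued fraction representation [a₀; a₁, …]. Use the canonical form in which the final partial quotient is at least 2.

⌊226/153⌋ = 1, remainder 73
⌊153/73⌋ = 2, remainder 7
⌊73/7⌋ = 10, remainder 3
⌊7/3⌋ = 2, remainder 1
⌊3/1⌋ = 3, remainder 0

[1; 2, 10, 2, 3]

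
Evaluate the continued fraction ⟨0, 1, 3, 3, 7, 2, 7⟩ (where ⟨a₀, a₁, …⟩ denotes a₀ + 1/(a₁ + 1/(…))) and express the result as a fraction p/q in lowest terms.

Start with 7.
2 + 1/(7/1) = 2 + 1/7 = 15/7
7 + 1/(15/7) = 7 + 7/15 = 112/15
3 + 1/(112/15) = 3 + 15/112 = 351/112
3 + 1/(351/112) = 3 + 112/351 = 1165/351
1 + 1/(1165/351) = 1 + 351/1165 = 1516/1165
0 + 1/(1516/1165) = 0 + 1165/1516 = 1165/1516

1165/1516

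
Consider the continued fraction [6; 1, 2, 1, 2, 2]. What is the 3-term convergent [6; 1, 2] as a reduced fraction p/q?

20/3

a_0 = 6: 6/1
a_1 = 1: 7/1
a_2 = 2: 20/3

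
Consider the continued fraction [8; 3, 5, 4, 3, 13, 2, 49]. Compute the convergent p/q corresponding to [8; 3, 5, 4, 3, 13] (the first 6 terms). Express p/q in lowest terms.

Work from the innermost term outward:
Start with 13.
3 + 1/(13/1) = 3 + 1/13 = 40/13
4 + 1/(40/13) = 4 + 13/40 = 173/40
5 + 1/(173/40) = 5 + 40/173 = 905/173
3 + 1/(905/173) = 3 + 173/905 = 2888/905
8 + 1/(2888/905) = 8 + 905/2888 = 24009/2888

24009/2888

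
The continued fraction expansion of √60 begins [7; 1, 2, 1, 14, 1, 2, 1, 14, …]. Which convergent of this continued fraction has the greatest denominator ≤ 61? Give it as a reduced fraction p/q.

457/59

a_0 = 7: 7/1  (≤ bound)
a_1 = 1: 8/1  (≤ bound)
a_2 = 2: 23/3  (≤ bound)
a_3 = 1: 31/4  (≤ bound)
a_4 = 14: 457/59  (≤ bound)
a_5 = 1: 488/63  (> 61, stop)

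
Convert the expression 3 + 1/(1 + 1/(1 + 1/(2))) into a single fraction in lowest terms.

18/5

a_0 = 3: 3/1
a_1 = 1: 4/1
a_2 = 1: 7/2
a_3 = 2: 18/5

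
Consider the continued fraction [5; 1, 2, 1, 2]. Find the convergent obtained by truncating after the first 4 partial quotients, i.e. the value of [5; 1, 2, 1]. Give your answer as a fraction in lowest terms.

Build up convergents one term at a time:
a_0 = 5: 5/1
a_1 = 1: 6/1
a_2 = 2: 17/3
a_3 = 1: 23/4

23/4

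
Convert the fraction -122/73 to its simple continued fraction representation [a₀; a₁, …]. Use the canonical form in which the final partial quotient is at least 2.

Apply division with remainder until the remainder is 0:
-122 = -2·73 + 24, so a_0 = -2
73 = 3·24 + 1, so a_1 = 3
24 = 24·1 + 0, so a_2 = 24

[-2; 3, 24]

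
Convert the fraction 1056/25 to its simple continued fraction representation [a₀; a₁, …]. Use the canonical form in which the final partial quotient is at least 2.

⌊1056/25⌋ = 42, remainder 6
⌊25/6⌋ = 4, remainder 1
⌊6/1⌋ = 6, remainder 0

[42; 4, 6]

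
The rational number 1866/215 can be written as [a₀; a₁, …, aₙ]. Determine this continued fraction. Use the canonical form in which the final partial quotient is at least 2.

[8; 1, 2, 8, 1, 1, 1, 2]

⌊1866/215⌋ = 8, remainder 146
⌊215/146⌋ = 1, remainder 69
⌊146/69⌋ = 2, remainder 8
⌊69/8⌋ = 8, remainder 5
⌊8/5⌋ = 1, remainder 3
⌊5/3⌋ = 1, remainder 2
⌊3/2⌋ = 1, remainder 1
⌊2/1⌋ = 2, remainder 0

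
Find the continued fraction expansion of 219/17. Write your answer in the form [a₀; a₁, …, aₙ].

[12; 1, 7, 2]

⌊219/17⌋ = 12, remainder 15
⌊17/15⌋ = 1, remainder 2
⌊15/2⌋ = 7, remainder 1
⌊2/1⌋ = 2, remainder 0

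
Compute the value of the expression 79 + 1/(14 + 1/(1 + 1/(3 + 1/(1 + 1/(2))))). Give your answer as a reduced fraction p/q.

a_0 = 79: 79/1
a_1 = 14: 1107/14
a_2 = 1: 1186/15
a_3 = 3: 4665/59
a_4 = 1: 5851/74
a_5 = 2: 16367/207

16367/207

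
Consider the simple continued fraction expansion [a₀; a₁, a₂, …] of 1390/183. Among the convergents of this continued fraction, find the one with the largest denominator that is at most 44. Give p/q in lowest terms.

319/42

List convergents until the denominator exceeds the bound:
a_0 = 7: 7/1  (≤ bound)
a_1 = 1: 8/1  (≤ bound)
a_2 = 1: 15/2  (≤ bound)
a_3 = 2: 38/5  (≤ bound)
a_4 = 8: 319/42  (≤ bound)
a_5 = 1: 357/47  (> 44, stop)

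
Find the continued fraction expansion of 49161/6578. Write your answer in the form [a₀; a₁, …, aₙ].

Apply division with remainder until the remainder is 0:
49161 = 7·6578 + 3115, so a_0 = 7
6578 = 2·3115 + 348, so a_1 = 2
3115 = 8·348 + 331, so a_2 = 8
348 = 1·331 + 17, so a_3 = 1
331 = 19·17 + 8, so a_4 = 19
17 = 2·8 + 1, so a_5 = 2
8 = 8·1 + 0, so a_6 = 8

[7; 2, 8, 1, 19, 2, 8]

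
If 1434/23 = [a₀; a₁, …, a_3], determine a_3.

Repeatedly divide and take the remainder:
1434 = 62·23 + 8, so a_0 = 62
23 = 2·8 + 7, so a_1 = 2
8 = 1·7 + 1, so a_2 = 1
7 = 7·1 + 0, so a_3 = 7

7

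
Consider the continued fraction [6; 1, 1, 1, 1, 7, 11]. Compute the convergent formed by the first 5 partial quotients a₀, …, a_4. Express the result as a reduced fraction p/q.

Start with 1.
1 + 1/(1/1) = 1 + 1/1 = 2/1
1 + 1/(2/1) = 1 + 1/2 = 3/2
1 + 1/(3/2) = 1 + 2/3 = 5/3
6 + 1/(5/3) = 6 + 3/5 = 33/5

33/5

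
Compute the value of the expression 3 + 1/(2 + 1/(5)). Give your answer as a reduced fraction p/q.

38/11

Starting at the tail and folding back:
Start with 5.
2 + 1/(5/1) = 2 + 1/5 = 11/5
3 + 1/(11/5) = 3 + 5/11 = 38/11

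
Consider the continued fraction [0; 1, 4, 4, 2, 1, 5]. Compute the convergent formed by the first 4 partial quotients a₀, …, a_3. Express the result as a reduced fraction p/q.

17/21

a_0 = 0: 0/1
a_1 = 1: 1/1
a_2 = 4: 4/5
a_3 = 4: 17/21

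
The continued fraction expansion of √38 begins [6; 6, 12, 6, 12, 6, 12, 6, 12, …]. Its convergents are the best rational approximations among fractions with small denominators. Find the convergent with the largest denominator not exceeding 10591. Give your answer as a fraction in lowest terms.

33294/5401

List convergents until the denominator exceeds the bound:
a_0 = 6: 6/1  (≤ bound)
a_1 = 6: 37/6  (≤ bound)
a_2 = 12: 450/73  (≤ bound)
a_3 = 6: 2737/444  (≤ bound)
a_4 = 12: 33294/5401  (≤ bound)
a_5 = 6: 202501/32850  (> 10591, stop)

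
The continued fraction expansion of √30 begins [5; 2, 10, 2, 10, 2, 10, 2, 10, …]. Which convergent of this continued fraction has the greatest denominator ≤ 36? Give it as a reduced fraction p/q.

115/21

a_0 = 5: 5/1  (≤ bound)
a_1 = 2: 11/2  (≤ bound)
a_2 = 10: 115/21  (≤ bound)
a_3 = 2: 241/44  (> 36, stop)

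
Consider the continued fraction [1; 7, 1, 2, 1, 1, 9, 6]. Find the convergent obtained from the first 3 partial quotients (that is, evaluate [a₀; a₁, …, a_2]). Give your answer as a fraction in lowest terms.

Starting at the tail and folding back:
Start with 1.
7 + 1/(1/1) = 7 + 1/1 = 8/1
1 + 1/(8/1) = 1 + 1/8 = 9/8

9/8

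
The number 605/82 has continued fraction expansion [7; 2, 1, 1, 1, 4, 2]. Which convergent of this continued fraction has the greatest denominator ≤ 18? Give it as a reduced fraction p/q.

a_0 = 7: 7/1  (≤ bound)
a_1 = 2: 15/2  (≤ bound)
a_2 = 1: 22/3  (≤ bound)
a_3 = 1: 37/5  (≤ bound)
a_4 = 1: 59/8  (≤ bound)
a_5 = 4: 273/37  (> 18, stop)

59/8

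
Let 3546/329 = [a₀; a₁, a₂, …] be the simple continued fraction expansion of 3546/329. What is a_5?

36

3546 ÷ 329 → quotient 10, remainder 256
329 ÷ 256 → quotient 1, remainder 73
256 ÷ 73 → quotient 3, remainder 37
73 ÷ 37 → quotient 1, remainder 36
37 ÷ 36 → quotient 1, remainder 1
36 ÷ 1 → quotient 36, remainder 0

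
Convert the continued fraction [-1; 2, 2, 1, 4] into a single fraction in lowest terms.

-19/33

a_0 = -1: -1/1
a_1 = 2: -1/2
a_2 = 2: -3/5
a_3 = 1: -4/7
a_4 = 4: -19/33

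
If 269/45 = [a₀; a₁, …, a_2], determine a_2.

44

Run the Euclidean algorithm, recording each quotient:
⌊269/45⌋ = 5, remainder 44
⌊45/44⌋ = 1, remainder 1
⌊44/1⌋ = 44, remainder 0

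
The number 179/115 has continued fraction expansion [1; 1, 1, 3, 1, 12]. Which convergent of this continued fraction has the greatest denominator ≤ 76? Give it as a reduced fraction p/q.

a_0 = 1: 1/1  (≤ bound)
a_1 = 1: 2/1  (≤ bound)
a_2 = 1: 3/2  (≤ bound)
a_3 = 3: 11/7  (≤ bound)
a_4 = 1: 14/9  (≤ bound)
a_5 = 12: 179/115  (> 76, stop)

14/9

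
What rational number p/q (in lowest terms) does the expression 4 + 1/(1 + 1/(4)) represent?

Compute successive convergents:
a_0 = 4: 4/1
a_1 = 1: 5/1
a_2 = 4: 24/5

24/5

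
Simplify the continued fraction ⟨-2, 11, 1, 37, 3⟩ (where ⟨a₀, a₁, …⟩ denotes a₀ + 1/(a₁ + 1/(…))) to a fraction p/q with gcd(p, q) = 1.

Compute successive convergents:
a_0 = -2: -2/1
a_1 = 11: -21/11
a_2 = 1: -23/12
a_3 = 37: -872/455
a_4 = 3: -2639/1377

-2639/1377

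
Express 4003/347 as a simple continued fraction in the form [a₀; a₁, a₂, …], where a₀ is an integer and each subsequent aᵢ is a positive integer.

⌊4003/347⌋ = 11, remainder 186
⌊347/186⌋ = 1, remainder 161
⌊186/161⌋ = 1, remainder 25
⌊161/25⌋ = 6, remainder 11
⌊25/11⌋ = 2, remainder 3
⌊11/3⌋ = 3, remainder 2
⌊3/2⌋ = 1, remainder 1
⌊2/1⌋ = 2, remainder 0

[11; 1, 1, 6, 2, 3, 1, 2]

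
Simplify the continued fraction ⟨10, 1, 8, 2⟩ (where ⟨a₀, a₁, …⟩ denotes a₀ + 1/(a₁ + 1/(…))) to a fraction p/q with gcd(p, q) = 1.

207/19

Starting at the tail and folding back:
Start with 2.
8 + 1/(2/1) = 8 + 1/2 = 17/2
1 + 1/(17/2) = 1 + 2/17 = 19/17
10 + 1/(19/17) = 10 + 17/19 = 207/19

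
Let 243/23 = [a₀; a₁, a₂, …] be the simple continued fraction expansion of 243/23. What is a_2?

Run the Euclidean algorithm, recording each quotient:
⌊243/23⌋ = 10, remainder 13
⌊23/13⌋ = 1, remainder 10
⌊13/10⌋ = 1, remainder 3

1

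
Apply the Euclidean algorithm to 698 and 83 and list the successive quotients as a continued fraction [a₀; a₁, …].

698 = 8·83 + 34, so a_0 = 8
83 = 2·34 + 15, so a_1 = 2
34 = 2·15 + 4, so a_2 = 2
15 = 3·4 + 3, so a_3 = 3
4 = 1·3 + 1, so a_4 = 1
3 = 3·1 + 0, so a_5 = 3

[8; 2, 2, 3, 1, 3]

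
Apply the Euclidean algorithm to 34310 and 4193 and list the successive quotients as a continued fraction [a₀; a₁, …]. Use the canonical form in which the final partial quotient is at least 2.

[8; 5, 2, 9, 13, 3]

34310 = 8·4193 + 766, so a_0 = 8
4193 = 5·766 + 363, so a_1 = 5
766 = 2·363 + 40, so a_2 = 2
363 = 9·40 + 3, so a_3 = 9
40 = 13·3 + 1, so a_4 = 13
3 = 3·1 + 0, so a_5 = 3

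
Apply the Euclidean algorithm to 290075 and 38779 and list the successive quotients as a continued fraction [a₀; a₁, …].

[7; 2, 12, 7, 1, 1, 2, 40]

Repeatedly divide and take the remainder:
⌊290075/38779⌋ = 7, remainder 18622
⌊38779/18622⌋ = 2, remainder 1535
⌊18622/1535⌋ = 12, remainder 202
⌊1535/202⌋ = 7, remainder 121
⌊202/121⌋ = 1, remainder 81
⌊121/81⌋ = 1, remainder 40
⌊81/40⌋ = 2, remainder 1
⌊40/1⌋ = 40, remainder 0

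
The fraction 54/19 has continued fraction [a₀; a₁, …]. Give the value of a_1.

Repeatedly divide and take the remainder:
54 ÷ 19 → quotient 2, remainder 16
19 ÷ 16 → quotient 1, remainder 3

1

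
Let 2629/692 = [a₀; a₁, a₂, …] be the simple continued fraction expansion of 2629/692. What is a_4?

Repeatedly divide and take the remainder:
⌊2629/692⌋ = 3, remainder 553
⌊692/553⌋ = 1, remainder 139
⌊553/139⌋ = 3, remainder 136
⌊139/136⌋ = 1, remainder 3
⌊136/3⌋ = 45, remainder 1

45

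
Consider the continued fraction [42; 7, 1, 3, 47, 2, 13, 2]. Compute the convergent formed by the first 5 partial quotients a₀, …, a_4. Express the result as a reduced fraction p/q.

61719/1465

Work from the innermost term outward:
Start with 47.
3 + 1/(47/1) = 3 + 1/47 = 142/47
1 + 1/(142/47) = 1 + 47/142 = 189/142
7 + 1/(189/142) = 7 + 142/189 = 1465/189
42 + 1/(1465/189) = 42 + 189/1465 = 61719/1465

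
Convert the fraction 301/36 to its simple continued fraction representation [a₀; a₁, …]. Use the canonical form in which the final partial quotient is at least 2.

[8; 2, 1, 3, 3]

⌊301/36⌋ = 8, remainder 13
⌊36/13⌋ = 2, remainder 10
⌊13/10⌋ = 1, remainder 3
⌊10/3⌋ = 3, remainder 1
⌊3/1⌋ = 3, remainder 0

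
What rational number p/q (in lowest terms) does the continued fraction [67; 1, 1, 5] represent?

Build up convergents one term at a time:
a_0 = 67: 67/1
a_1 = 1: 68/1
a_2 = 1: 135/2
a_3 = 5: 743/11

743/11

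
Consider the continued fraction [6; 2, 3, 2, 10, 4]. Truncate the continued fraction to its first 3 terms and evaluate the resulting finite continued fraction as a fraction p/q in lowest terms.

Work from the innermost term outward:
Start with 3.
2 + 1/(3/1) = 2 + 1/3 = 7/3
6 + 1/(7/3) = 6 + 3/7 = 45/7

45/7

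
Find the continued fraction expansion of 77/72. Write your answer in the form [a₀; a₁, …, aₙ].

[1; 14, 2, 2]

⌊77/72⌋ = 1, remainder 5
⌊72/5⌋ = 14, remainder 2
⌊5/2⌋ = 2, remainder 1
⌊2/1⌋ = 2, remainder 0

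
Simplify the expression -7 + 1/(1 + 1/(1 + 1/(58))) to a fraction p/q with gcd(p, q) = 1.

Start with 58.
1 + 1/(58/1) = 1 + 1/58 = 59/58
1 + 1/(59/58) = 1 + 58/59 = 117/59
-7 + 1/(117/59) = -7 + 59/117 = -760/117

-760/117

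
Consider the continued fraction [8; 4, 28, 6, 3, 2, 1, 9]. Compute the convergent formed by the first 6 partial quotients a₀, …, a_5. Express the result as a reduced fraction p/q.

41239/5000

a_0 = 8: 8/1
a_1 = 4: 33/4
a_2 = 28: 932/113
a_3 = 6: 5625/682
a_4 = 3: 17807/2159
a_5 = 2: 41239/5000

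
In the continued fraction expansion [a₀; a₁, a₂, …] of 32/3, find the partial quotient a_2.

32 = 10·3 + 2, so a_0 = 10
3 = 1·2 + 1, so a_1 = 1
2 = 2·1 + 0, so a_2 = 2

2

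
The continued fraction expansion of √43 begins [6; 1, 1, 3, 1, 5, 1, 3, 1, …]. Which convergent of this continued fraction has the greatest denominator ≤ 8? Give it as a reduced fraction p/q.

a_0 = 6: 6/1  (≤ bound)
a_1 = 1: 7/1  (≤ bound)
a_2 = 1: 13/2  (≤ bound)
a_3 = 3: 46/7  (≤ bound)
a_4 = 1: 59/9  (> 8, stop)

46/7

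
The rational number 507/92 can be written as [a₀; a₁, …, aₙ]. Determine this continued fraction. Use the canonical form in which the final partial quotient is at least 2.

[5; 1, 1, 22, 2]

⌊507/92⌋ = 5, remainder 47
⌊92/47⌋ = 1, remainder 45
⌊47/45⌋ = 1, remainder 2
⌊45/2⌋ = 22, remainder 1
⌊2/1⌋ = 2, remainder 0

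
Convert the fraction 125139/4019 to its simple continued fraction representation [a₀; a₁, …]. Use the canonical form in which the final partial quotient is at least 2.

Run the Euclidean algorithm, recording each quotient:
125139 = 31·4019 + 550, so a_0 = 31
4019 = 7·550 + 169, so a_1 = 7
550 = 3·169 + 43, so a_2 = 3
169 = 3·43 + 40, so a_3 = 3
43 = 1·40 + 3, so a_4 = 1
40 = 13·3 + 1, so a_5 = 13
3 = 3·1 + 0, so a_6 = 3

[31; 7, 3, 3, 1, 13, 3]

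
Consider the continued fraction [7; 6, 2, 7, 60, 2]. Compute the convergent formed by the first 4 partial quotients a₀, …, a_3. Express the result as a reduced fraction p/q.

Start with 7.
2 + 1/(7/1) = 2 + 1/7 = 15/7
6 + 1/(15/7) = 6 + 7/15 = 97/15
7 + 1/(97/15) = 7 + 15/97 = 694/97

694/97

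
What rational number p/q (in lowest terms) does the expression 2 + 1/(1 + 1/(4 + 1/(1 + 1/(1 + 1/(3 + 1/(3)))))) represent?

361/128

Starting at the tail and folding back:
Start with 3.
3 + 1/(3/1) = 3 + 1/3 = 10/3
1 + 1/(10/3) = 1 + 3/10 = 13/10
1 + 1/(13/10) = 1 + 10/13 = 23/13
4 + 1/(23/13) = 4 + 13/23 = 105/23
1 + 1/(105/23) = 1 + 23/105 = 128/105
2 + 1/(128/105) = 2 + 105/128 = 361/128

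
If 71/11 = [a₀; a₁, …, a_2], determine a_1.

71 = 6·11 + 5, so a_0 = 6
11 = 2·5 + 1, so a_1 = 2

2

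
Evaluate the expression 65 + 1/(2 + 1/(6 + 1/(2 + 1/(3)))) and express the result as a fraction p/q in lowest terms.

Collapse the nested fraction from the inside out:
Start with 3.
2 + 1/(3/1) = 2 + 1/3 = 7/3
6 + 1/(7/3) = 6 + 3/7 = 45/7
2 + 1/(45/7) = 2 + 7/45 = 97/45
65 + 1/(97/45) = 65 + 45/97 = 6350/97

6350/97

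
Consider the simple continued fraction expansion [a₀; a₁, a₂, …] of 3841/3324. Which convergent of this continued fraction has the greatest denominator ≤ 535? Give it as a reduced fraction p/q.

List convergents until the denominator exceeds the bound:
a_0 = 1: 1/1  (≤ bound)
a_1 = 6: 7/6  (≤ bound)
a_2 = 2: 15/13  (≤ bound)
a_3 = 3: 52/45  (≤ bound)
a_4 = 24: 1263/1093  (> 535, stop)

52/45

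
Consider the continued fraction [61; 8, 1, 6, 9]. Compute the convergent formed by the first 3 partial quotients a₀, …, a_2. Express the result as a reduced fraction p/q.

550/9

Use the convergent recurrence hₖ = aₖ·hₖ₋₁ + hₖ₋₂ (and likewise for the denominators kₖ):
a_0 = 61: 61/1
a_1 = 8: 489/8
a_2 = 1: 550/9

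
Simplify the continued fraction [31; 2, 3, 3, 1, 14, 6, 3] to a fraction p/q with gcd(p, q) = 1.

Compute successive convergents:
a_0 = 31: 31/1
a_1 = 2: 63/2
a_2 = 3: 220/7
a_3 = 3: 723/23
a_4 = 1: 943/30
a_5 = 14: 13925/443
a_6 = 6: 84493/2688
a_7 = 3: 267404/8507

267404/8507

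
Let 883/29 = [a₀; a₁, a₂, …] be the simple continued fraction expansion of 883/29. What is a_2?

4

⌊883/29⌋ = 30, remainder 13
⌊29/13⌋ = 2, remainder 3
⌊13/3⌋ = 4, remainder 1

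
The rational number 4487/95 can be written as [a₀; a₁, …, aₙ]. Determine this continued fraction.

⌊4487/95⌋ = 47, remainder 22
⌊95/22⌋ = 4, remainder 7
⌊22/7⌋ = 3, remainder 1
⌊7/1⌋ = 7, remainder 0

[47; 4, 3, 7]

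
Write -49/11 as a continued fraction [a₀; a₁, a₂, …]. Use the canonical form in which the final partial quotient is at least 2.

Repeatedly divide and take the remainder:
⌊-49/11⌋ = -5, remainder 6
⌊11/6⌋ = 1, remainder 5
⌊6/5⌋ = 1, remainder 1
⌊5/1⌋ = 5, remainder 0

[-5; 1, 1, 5]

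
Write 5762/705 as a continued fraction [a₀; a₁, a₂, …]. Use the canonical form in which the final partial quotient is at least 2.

[8; 5, 1, 3, 1, 1, 13]

Apply division with remainder until the remainder is 0:
5762 = 8·705 + 122, so a_0 = 8
705 = 5·122 + 95, so a_1 = 5
122 = 1·95 + 27, so a_2 = 1
95 = 3·27 + 14, so a_3 = 3
27 = 1·14 + 13, so a_4 = 1
14 = 1·13 + 1, so a_5 = 1
13 = 13·1 + 0, so a_6 = 13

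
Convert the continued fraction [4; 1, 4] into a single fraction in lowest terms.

24/5

Starting at the tail and folding back:
Start with 4.
1 + 1/(4/1) = 1 + 1/4 = 5/4
4 + 1/(5/4) = 4 + 4/5 = 24/5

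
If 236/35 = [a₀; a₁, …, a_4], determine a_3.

⌊236/35⌋ = 6, remainder 26
⌊35/26⌋ = 1, remainder 9
⌊26/9⌋ = 2, remainder 8
⌊9/8⌋ = 1, remainder 1

1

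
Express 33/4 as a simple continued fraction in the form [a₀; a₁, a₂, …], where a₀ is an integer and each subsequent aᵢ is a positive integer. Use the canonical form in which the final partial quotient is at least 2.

⌊33/4⌋ = 8, remainder 1
⌊4/1⌋ = 4, remainder 0

[8; 4]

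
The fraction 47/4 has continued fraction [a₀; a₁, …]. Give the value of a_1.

47 = 11·4 + 3, so a_0 = 11
4 = 1·3 + 1, so a_1 = 1

1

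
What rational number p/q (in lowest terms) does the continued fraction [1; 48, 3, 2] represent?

Build up convergents one term at a time:
a_0 = 1: 1/1
a_1 = 48: 49/48
a_2 = 3: 148/145
a_3 = 2: 345/338

345/338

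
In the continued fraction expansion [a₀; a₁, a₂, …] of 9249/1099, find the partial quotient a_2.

2

Repeatedly divide and take the remainder:
9249 ÷ 1099 → quotient 8, remainder 457
1099 ÷ 457 → quotient 2, remainder 185
457 ÷ 185 → quotient 2, remainder 87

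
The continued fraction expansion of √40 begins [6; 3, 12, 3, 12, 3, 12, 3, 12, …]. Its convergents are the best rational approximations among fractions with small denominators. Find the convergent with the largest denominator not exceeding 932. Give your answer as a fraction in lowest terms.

721/114

List convergents until the denominator exceeds the bound:
a_0 = 6: 6/1  (≤ bound)
a_1 = 3: 19/3  (≤ bound)
a_2 = 12: 234/37  (≤ bound)
a_3 = 3: 721/114  (≤ bound)
a_4 = 12: 8886/1405  (> 932, stop)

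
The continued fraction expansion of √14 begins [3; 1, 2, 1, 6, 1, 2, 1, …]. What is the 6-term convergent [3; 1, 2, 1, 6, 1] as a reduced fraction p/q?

116/31

a_0 = 3: 3/1
a_1 = 1: 4/1
a_2 = 2: 11/3
a_3 = 1: 15/4
a_4 = 6: 101/27
a_5 = 1: 116/31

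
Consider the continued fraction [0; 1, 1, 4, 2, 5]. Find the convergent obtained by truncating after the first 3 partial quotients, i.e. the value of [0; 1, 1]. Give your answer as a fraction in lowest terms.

Starting at the tail and folding back:
Start with 1.
1 + 1/(1/1) = 1 + 1/1 = 2/1
0 + 1/(2/1) = 0 + 1/2 = 1/2

1/2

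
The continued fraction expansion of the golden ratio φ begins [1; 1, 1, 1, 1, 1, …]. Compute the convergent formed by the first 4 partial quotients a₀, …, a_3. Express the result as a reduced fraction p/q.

Start with 1.
1 + 1/(1/1) = 1 + 1/1 = 2/1
1 + 1/(2/1) = 1 + 1/2 = 3/2
1 + 1/(3/2) = 1 + 2/3 = 5/3

5/3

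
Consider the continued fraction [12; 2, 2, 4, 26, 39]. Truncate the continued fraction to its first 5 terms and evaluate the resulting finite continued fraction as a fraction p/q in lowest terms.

Compute successive convergents:
a_0 = 12: 12/1
a_1 = 2: 25/2
a_2 = 2: 62/5
a_3 = 4: 273/22
a_4 = 26: 7160/577

7160/577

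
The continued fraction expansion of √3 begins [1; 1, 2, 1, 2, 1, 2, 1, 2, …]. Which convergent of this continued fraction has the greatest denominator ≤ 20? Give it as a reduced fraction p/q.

26/15

List convergents until the denominator exceeds the bound:
a_0 = 1: 1/1  (≤ bound)
a_1 = 1: 2/1  (≤ bound)
a_2 = 2: 5/3  (≤ bound)
a_3 = 1: 7/4  (≤ bound)
a_4 = 2: 19/11  (≤ bound)
a_5 = 1: 26/15  (≤ bound)
a_6 = 2: 71/41  (> 20, stop)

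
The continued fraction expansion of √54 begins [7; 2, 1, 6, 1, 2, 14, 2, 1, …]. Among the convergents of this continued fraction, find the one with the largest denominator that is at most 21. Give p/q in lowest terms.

147/20

a_0 = 7: 7/1  (≤ bound)
a_1 = 2: 15/2  (≤ bound)
a_2 = 1: 22/3  (≤ bound)
a_3 = 6: 147/20  (≤ bound)
a_4 = 1: 169/23  (> 21, stop)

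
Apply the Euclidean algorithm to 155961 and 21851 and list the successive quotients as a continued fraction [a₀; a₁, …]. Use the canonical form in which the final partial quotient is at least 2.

155961 = 7·21851 + 3004, so a_0 = 7
21851 = 7·3004 + 823, so a_1 = 7
3004 = 3·823 + 535, so a_2 = 3
823 = 1·535 + 288, so a_3 = 1
535 = 1·288 + 247, so a_4 = 1
288 = 1·247 + 41, so a_5 = 1
247 = 6·41 + 1, so a_6 = 6
41 = 41·1 + 0, so a_7 = 41

[7; 7, 3, 1, 1, 1, 6, 41]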